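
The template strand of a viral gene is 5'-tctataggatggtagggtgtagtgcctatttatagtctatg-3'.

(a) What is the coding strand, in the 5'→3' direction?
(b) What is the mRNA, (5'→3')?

(a) The coding strand is the reverse complement of the template: complement AGATATCCTACCATCCCACATCACGGATAAATATCAGATAC, then reverse.
(b) mRNA has the coding-strand sequence with T→U.

(a) 5'-CATAGACTATAAATAGGCACTACACCCTACCATCCTATAGA-3'
(b) 5'-CAUAGACUAUAAAUAGGCACUACACCCUACCAUCCUAUAGA-3'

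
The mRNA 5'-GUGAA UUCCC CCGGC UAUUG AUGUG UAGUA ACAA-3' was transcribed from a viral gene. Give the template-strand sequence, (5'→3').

5'-TTGTTACTACACATCAATAGCCGGGGGAATTCAC-3'

Replace U with T to get the coding DNA strand: GTGAATTCCCCCGGCTATTGATGTGTAGTAACAA. The template strand is its reverse complement (complement CACTTAAGGGGGCCGATAACTACACATCATTGTT, then reverse).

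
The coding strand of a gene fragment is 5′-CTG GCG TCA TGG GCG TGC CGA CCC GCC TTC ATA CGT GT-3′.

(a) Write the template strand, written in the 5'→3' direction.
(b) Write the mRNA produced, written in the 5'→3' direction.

(a) 5′-ACACGTATGAAGGCGGGTCGGCACGCCCATGACGCCAG-3′
(b) 5'-CUGGCGUCAUGGGCGUGCCGACCCGCCUUCAUACGUGU-3'

(a) The template strand is the reverse complement of the coding strand: complement GACCGCAGTACCCGCACGGCTGGGCGGAAGTATGCACA, then reverse.
(b) mRNA matches the coding strand with T→U.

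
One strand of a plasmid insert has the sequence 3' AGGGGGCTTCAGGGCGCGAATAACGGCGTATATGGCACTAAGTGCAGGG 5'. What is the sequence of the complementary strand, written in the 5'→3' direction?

5'-TCCCCCGAAGTCCCGCGCTTATTGCCGCATATACCGTGATTCACGTCCC-3'

The strand is given 3'→5', so its complement runs 5'→3' in the same left-to-right order: pair each base A↔T, G↔C.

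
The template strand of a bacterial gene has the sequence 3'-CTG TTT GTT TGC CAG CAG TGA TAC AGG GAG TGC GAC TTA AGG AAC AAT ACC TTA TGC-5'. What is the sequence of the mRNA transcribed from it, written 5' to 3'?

5'-GACAAACAAACGGUCGUCACUAUGUCCCUCACGCUGAAUUCCUUGUUAUGGAAUACG-3'

Reading the template 3'→5' as shown, RNA polymerase pairs each base (A→U, T→A, G↔C) to build mRNA 5'→3' directly.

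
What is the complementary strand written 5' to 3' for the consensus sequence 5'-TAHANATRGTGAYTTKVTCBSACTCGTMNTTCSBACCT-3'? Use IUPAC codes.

Standard pairs A↔T, G↔C; ambiguity codes pair R↔Y, M↔K, S↔S, B↔V, H↔D, N↔N. Complement (ATDTNTAYCACTRAAMBAGVSTGAGCAKNAAGSVTGGA), then reverse for 5'→3'.

5′-AGGTVSGAANKACGAGTSVGABMAARTCACYATNTDTA-3′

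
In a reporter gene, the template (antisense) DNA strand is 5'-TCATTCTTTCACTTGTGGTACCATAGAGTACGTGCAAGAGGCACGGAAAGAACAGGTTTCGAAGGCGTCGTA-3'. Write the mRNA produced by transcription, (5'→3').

5′-UACGACGCCUUCGAAACCUGUUCUUUCCGUGCCUCUUGCACGUACUCUAUGGUACCACAAGUGAAAGAAUGA-3′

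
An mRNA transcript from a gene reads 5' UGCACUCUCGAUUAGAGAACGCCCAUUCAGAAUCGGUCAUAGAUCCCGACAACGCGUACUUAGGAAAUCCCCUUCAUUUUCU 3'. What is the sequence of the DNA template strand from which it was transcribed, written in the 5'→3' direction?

Replace U with T to get the coding DNA strand: TGCACTCTCGATTAGAGAACGCCCATTCAGAATCGGTCATAGATCCCGACAACGCGTACTTAGGAAATCCCCTTCATTTTCT. The template strand is its reverse complement (complement ACGTGAGAGCTAATCTCTTGCGGGTAAGTCTTAGCCAGTATCTAGGGCTGTTGCGCATGAATCCTTTAGGGGAAGTAAAAGA, then reverse).

5'-AGAAAATGAAGGGGATTTCCTAAGTACGCGTTGTCGGGATCTATGACCGATTCTGAATGGGCGTTCTCTAATCGAGAGTGCA-3'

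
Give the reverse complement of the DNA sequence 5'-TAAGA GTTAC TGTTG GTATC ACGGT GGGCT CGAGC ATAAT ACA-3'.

Reading the sequence 3'→5' and pairing each base (A↔T, G↔C) gives the reverse complement directly.

5'-TGTATTATGCTCGAGCCCACCGTGATACCAACAGTAACTCTTA-3'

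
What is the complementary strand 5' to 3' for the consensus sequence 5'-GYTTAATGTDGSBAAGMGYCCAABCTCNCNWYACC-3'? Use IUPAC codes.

Standard pairs A↔T, G↔C; ambiguity codes pair Y↔R, M↔K, W↔W, S↔S, B↔V, D↔H, N↔N. Complement (CRAATTACAHCSVTTCKCRGGTTVGAGNGNWRTGG), then reverse for 5'→3'.

5'-GGTRWNGNGAGVTTGGRCKCTTVSCHACATTAARC-3'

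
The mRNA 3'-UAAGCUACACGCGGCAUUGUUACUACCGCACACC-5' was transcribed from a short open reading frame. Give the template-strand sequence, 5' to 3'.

5′-ATTCGATGTGCGCCGTAACAATGATGGCGTGTGG-3′

Written 5'→3' the mRNA is CCACACGCCAUCAUUGUUACGGCGCACAUCGAAU, so the coding DNA strand is CCACACGCCATCATTGTTACGGCGCACATCGAAT. The template is its reverse complement.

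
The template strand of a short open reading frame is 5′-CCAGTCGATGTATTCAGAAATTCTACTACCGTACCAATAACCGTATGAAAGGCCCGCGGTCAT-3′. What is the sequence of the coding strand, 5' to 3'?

5'-ATGACCGCGGGCCTTTCATACGGTTATTGGTACGGTAGTAGAATTTCTGAATACATCGACTGG-3'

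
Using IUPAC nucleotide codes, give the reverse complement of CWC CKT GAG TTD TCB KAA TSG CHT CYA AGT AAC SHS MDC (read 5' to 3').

5′-GHKSDSGTTACTTRGADGCSATTMVGAHAACTCAMGGWG-3′

Standard pairs A↔T, G↔C; ambiguity codes pair Y↔R, M↔K, W↔W, S↔S, B↔V, D↔H. Complement (GWGGMACTCAAHAGVMTTASCGDAGRTTCATTGSDSKHG), then reverse for 5'→3'.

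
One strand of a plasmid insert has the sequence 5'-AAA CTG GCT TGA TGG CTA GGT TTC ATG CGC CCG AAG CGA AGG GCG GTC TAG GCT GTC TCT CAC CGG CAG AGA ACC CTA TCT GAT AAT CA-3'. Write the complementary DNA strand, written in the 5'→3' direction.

Pairing A↔T and G↔C gives TTTGACCGAACTACCGATCCAAAGTACGCGGGCTTCGCTTCCCGCCAGATCCGACAGAGAGTGGCCGTCTCTTGGGATAGACTATTAGT, running 3'→5'. Reverse for the 5'→3' convention.

5'-TGATTATCAGATAGGGTTCTCTGCCGGTGAGAGACAGCCTAGACCGCCCTTCGCTTCGGGCGCATGAAACCTAGCCATCAAGCCAGTTT-3'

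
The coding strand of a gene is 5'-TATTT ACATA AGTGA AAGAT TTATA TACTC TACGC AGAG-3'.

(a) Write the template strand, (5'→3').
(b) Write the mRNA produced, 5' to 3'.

(a) 5'-CTCTGCGTAGAGTATATAAATCTTTCACTTATGTAAATA-3'
(b) 5'-UAUUUACAUAAGUGAAAGAUUUAUAUACUCUACGCAGAG-3'

(a) The template strand is the reverse complement of the coding strand: complement ATAAATGTATTCACTTTCTAAATATATGAGATGCGTCTC, then reverse.
(b) mRNA matches the coding strand with T→U.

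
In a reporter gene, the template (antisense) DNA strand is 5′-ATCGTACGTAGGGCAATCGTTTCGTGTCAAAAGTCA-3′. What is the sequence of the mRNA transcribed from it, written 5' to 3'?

The mRNA has the sequence of the coding strand (reverse complement of the template) with T→U. Reverse complement of ATCGTACGTAGGGCAATCGTTTCGTGTCAAAAGTCA is TGACTTTTGACACGAAACGATTGCCCTACGTACGAT; then T→U.

5'-UGACUUUUGACACGAAACGAUUGCCCUACGUACGAU-3'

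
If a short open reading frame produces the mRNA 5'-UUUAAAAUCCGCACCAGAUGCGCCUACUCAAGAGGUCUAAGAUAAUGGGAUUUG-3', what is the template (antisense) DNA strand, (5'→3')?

Replace U with T to get the coding DNA strand: TTTAAAATCCGCACCAGATGCGCCTACTCAAGAGGTCTAAGATAATGGGATTTG. The template strand is its reverse complement (complement AAATTTTAGGCGTGGTCTACGCGGATGAGTTCTCCAGATTCTATTACCCTAAAC, then reverse).

5'-CAAATCCCATTATCTTAGACCTCTTGAGTAGGCGCATCTGGTGCGGATTTTAAA-3'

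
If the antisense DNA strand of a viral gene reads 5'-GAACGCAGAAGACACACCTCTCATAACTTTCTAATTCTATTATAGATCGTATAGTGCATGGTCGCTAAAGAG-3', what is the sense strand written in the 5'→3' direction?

The coding strand is complementary and antiparallel to the template: take the complement (A↔T, G↔C) and reverse.

5'-CTCTTTAGCGACCATGCACTATACGATCTATAATAGAATTAGAAAGTTATGAGAGGTGTGTCTTCTGCGTTC-3'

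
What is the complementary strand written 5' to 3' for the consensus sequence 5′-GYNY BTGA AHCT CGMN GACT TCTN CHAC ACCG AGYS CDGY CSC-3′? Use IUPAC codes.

Standard pairs A↔T, G↔C; ambiguity codes pair Y↔R, M↔K, S↔S, B↔V, D↔H, N↔N. Complement (CRNRVACTTDGAGCKNCTGAAGANGDTGTGGCTCRSGHCRGSG), then reverse for 5'→3'.

5'-GSGRCHGSRCTCGGTGTDGNAGAAGTCNKCGAGDTTCAVRNRC-3'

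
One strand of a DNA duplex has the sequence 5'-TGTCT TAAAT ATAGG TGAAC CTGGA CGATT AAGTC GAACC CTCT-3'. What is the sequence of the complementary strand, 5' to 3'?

The complement of TGTCTTAAATATAGGTGAACCTGGACGATTAAGTCGAACCCTCT is ACAGAATTTATATCCACTTGGACCTGCTAATTCAGCTTGGGAGA (A↔T, G↔C). DNA strands are antiparallel, so the complementary strand runs 3'→5'; reversing gives the 5'→3' form.

5'-AGAGGGTTCGACTTAATCGTCCAGGTTCACCTATATTTAAGACA-3'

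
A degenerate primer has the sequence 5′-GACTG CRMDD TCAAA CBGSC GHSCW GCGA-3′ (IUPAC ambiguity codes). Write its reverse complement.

Standard pairs A↔T, G↔C; ambiguity codes pair R↔Y, M↔K, W↔W, S↔S, B↔V, D↔H. Complement (CTGACGYKHHAGTTTGVCSGCDSGWCGCT), then reverse for 5'→3'.

5'-TCGCWGSDCGSCVGTTTGAHHKYGCAGTC-3'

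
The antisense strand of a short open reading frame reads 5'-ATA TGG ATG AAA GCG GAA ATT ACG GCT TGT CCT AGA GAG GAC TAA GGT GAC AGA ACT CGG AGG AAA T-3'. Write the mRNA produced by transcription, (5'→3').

5'-AUUUCCUCCGAGUUCUGUCACCUUAGUCCUCUCUAGGACAAGCCGUAAUUUCCGCUUUCAUCCAUAU-3'

The mRNA has the sequence of the coding strand (reverse complement of the template) with T→U. Reverse complement of ATATGGATGAAAGCGGAAATTACGGCTTGTCCTAGAGAGGACTAAGGTGACAGAACTCGGAGGAAAT is ATTTCCTCCGAGTTCTGTCACCTTAGTCCTCTCTAGGACAAGCCGTAATTTCCGCTTTCATCCATAT; then T→U.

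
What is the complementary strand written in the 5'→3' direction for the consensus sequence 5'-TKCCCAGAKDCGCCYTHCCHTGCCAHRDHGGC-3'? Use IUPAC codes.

Standard pairs A↔T, G↔C; ambiguity codes pair R↔Y, K↔M, D↔H. Complement (AMGGGTCTMHGCGGRADGGDACGGTDYHDCCG), then reverse for 5'→3'.

5′-GCCDHYDTGGCADGGDARGGCGHMTCTGGGMA-3′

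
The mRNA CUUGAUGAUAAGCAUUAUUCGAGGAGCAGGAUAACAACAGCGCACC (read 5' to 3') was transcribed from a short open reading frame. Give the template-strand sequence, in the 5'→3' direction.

Replace U with T to get the coding DNA strand: CTTGATGATAAGCATTATTCGAGGAGCAGGATAACAACAGCGCACC. The template strand is its reverse complement (complement GAACTACTATTCGTAATAAGCTCCTCGTCCTATTGTTGTCGCGTGG, then reverse).

5′-GGTGCGCTGTTGTTATCCTGCTCCTCGAATAATGCTTATCATCAAG-3′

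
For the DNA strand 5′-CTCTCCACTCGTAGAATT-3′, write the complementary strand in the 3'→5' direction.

3'-GAGAGGTGAGCATCTTAA-5'

Base-pairing A↔T, G↔C gives the complement. The complementary strand is antiparallel, so paired with a 5'→3' strand it runs 3'→5'.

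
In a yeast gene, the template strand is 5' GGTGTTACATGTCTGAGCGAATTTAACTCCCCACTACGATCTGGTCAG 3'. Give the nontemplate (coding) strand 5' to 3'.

5'-CTGACCAGATCGTAGTGGGGAGTTAAATTCGCTCAGACATGTAACACC-3'

The coding strand is complementary and antiparallel to the template: take the complement (A↔T, G↔C) and reverse.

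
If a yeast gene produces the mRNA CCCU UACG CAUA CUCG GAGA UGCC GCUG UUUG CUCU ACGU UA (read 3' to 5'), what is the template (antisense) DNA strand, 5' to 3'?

5′-GGGAATGCGTATGAGCCTCTACGGCGACAAACGAGATGCAAT-3′

Written 5'→3' the mRNA is AUUGCAUCUCGUUUGUCGCCGUAGAGGCUCAUACGCAUUCCC, so the coding DNA strand is ATTGCATCTCGTTTGTCGCCGTAGAGGCTCATACGCATTCCC. The template is its reverse complement.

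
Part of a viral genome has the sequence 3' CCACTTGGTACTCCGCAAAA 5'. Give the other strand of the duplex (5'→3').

The strand is given 3'→5', so its complement runs 5'→3' in the same left-to-right order: pair each base A↔T, G↔C.

5'-GGTGAACCATGAGGCGTTTT-3'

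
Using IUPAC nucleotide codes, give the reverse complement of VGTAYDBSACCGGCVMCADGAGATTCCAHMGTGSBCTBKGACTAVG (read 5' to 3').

5'-CBTAGTCMVAGVSCACKDTGGAATCTCHTGKBGCCGGTSVHRTACB-3'

Standard pairs A↔T, G↔C; ambiguity codes pair Y↔R, M↔K, S↔S, B↔V, D↔H. Complement (BCATRHVSTGGCCGBKGTHCTCTAAGGTDKCACSVGAVMCTGATBC), then reverse for 5'→3'.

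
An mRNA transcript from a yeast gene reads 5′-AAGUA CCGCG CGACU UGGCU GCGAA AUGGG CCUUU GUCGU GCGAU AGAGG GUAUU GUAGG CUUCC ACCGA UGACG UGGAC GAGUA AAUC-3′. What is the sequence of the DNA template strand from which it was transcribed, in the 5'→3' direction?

5'-GATTTACTCGTCCACGTCATCGGTGGAAGCCTACAATACCCTCTATCGCACGACAAAGGCCCATTTCGCAGCCAAGTCGCGCGGTACTT-3'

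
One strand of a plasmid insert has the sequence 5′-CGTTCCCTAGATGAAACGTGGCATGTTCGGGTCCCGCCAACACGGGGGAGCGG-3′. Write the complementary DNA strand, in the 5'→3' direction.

The complement of CGTTCCCTAGATGAAACGTGGCATGTTCGGGTCCCGCCAACACGGGGGAGCGG is GCAAGGGATCTACTTTGCACCGTACAAGCCCAGGGCGGTTGTGCCCCCTCGCC (A↔T, G↔C). DNA strands are antiparallel, so the complementary strand runs 3'→5'; reversing gives the 5'→3' form.

5'-CCGCTCCCCCGTGTTGGCGGGACCCGAACATGCCACGTTTCATCTAGGGAACG-3'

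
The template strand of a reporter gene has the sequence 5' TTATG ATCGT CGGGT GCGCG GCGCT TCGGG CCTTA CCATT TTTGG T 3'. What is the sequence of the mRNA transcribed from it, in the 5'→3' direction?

5'-ACCAAAAAUGGUAAGGCCCGAAGCGCCGCGCACCCGACGAUCAUAA-3'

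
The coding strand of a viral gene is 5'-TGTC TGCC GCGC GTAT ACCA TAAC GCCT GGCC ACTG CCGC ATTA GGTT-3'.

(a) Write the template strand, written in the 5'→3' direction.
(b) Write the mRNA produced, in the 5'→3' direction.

(a) The template strand is the reverse complement of the coding strand: complement ACAGACGGCGCGCATATGGTATTGCGGACCGGTGACGGCGTAATCCAA, then reverse.
(b) mRNA matches the coding strand with T→U.

(a) 5'-AACCTAATGCGGCAGTGGCCAGGCGTTATGGTATACGCGCGGCAGACA-3'
(b) 5'-UGUCUGCCGCGCGUAUACCAUAACGCCUGGCCACUGCCGCAUUAGGUU-3'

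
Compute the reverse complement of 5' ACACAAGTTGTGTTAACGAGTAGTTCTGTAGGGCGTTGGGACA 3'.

Complement each base (A↔T, G↔C): TGTGTTCAACACAATTGCTCATCAAGACATCCCGCAACCCTGT. Then reverse.

5'-TGTCCCAACGCCCTACAGAACTACTCGTTAACACAACTTGTGT-3'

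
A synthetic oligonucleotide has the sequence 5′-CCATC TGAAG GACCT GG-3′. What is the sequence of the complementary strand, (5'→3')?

Pairing A↔T and G↔C gives GGTAGACTTCCTGGACC, running 3'→5'. Reverse for the 5'→3' convention.

5'-CCAGGTCCTTCAGATGG-3'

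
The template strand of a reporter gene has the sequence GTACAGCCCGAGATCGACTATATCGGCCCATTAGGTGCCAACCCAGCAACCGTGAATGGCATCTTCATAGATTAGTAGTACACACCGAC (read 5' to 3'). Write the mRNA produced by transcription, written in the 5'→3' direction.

RNA polymerase reads the template 3'→5' and synthesizes mRNA 5'→3' by base-pairing (A→U, T→A, G↔C). The complement of the template is CATGTCGGGCTCTAGCTGATATAGCCGGGTAATCCACGGTTGGGTCGTTGGCACTTACCGTAGAAGTATCTAATCATCATGTGTGGCTG; antiparallel, so 5'→3' the coding strand is GTCGGTGTGTACTACTAATCTATGAAGATGCCATTCACGGTTGCTGGGTTGGCACCTAATGGGCCGATATAGTCGATCTCGGGCTGTAC. Replace T with U for the mRNA.

5′-GUCGGUGUGUACUACUAAUCUAUGAAGAUGCCAUUCACGGUUGCUGGGUUGGCACCUAAUGGGCCGAUAUAGUCGAUCUCGGGCUGUAC-3′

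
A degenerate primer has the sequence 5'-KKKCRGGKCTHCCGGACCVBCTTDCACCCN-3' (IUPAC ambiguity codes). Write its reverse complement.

Standard pairs A↔T, G↔C; ambiguity codes pair R↔Y, K↔M, B↔V, D↔H, N↔N. Complement (MMMGYCCMGADGGCCTGGBVGAAHGTGGGN), then reverse for 5'→3'.

5′-NGGGTGHAAGVBGGTCCGGDAGMCCYGMMM-3′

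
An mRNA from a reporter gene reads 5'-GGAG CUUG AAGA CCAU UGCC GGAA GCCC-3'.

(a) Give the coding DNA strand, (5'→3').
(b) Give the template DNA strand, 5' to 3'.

(a) The coding strand matches the mRNA with U→T.
(b) The template strand is the reverse complement of the coding strand.

(a) 5′-GGAGCTTGAAGACCATTGCCGGAAGCCC-3′
(b) 5'-GGGCTTCCGGCAATGGTCTTCAAGCTCC-3'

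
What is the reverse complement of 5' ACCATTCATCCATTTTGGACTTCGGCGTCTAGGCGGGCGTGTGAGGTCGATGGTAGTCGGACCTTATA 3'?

Complement each base (A↔T, G↔C): TGGTAAGTAGGTAAAACCTGAAGCCGCAGATCCGCCCGCACACTCCAGCTACCATCAGCCTGGAATAT. Then reverse.

5'-TATAAGGTCCGACTACCATCGACCTCACACGCCCGCCTAGACGCCGAAGTCCAAAATGGATGAATGGT-3'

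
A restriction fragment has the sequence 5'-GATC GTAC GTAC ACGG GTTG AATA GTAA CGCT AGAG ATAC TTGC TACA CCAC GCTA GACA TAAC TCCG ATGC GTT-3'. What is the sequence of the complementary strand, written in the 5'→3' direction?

5'-AACGCATCGGAGTTATGTCTAGCGTGGTGTAGCAAGTATCTCTAGCGTTACTATTCAACCCGTGTACGTACGATC-3'

Pairing A↔T and G↔C gives CTAGCATGCATGTGCCCAACTTATCATTGCGATCTCTATGAACGATGTGGTGCGATCTGTATTGAGGCTACGCAA, running 3'→5'. Reverse for the 5'→3' convention.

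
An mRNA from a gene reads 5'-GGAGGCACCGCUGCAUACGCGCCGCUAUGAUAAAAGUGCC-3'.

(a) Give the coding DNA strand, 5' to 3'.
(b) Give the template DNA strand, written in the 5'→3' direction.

(a) The coding strand matches the mRNA with U→T.
(b) The template strand is the reverse complement of the coding strand.

(a) 5'-GGAGGCACCGCTGCATACGCGCCGCTATGATAAAAGTGCC-3'
(b) 5'-GGCACTTTTATCATAGCGGCGCGTATGCAGCGGTGCCTCC-3'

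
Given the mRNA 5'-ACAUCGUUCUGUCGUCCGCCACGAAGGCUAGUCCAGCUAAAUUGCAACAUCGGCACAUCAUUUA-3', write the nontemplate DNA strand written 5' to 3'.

The coding DNA strand has the same 5'→3' sequence as the mRNA with U replaced by T.

5'-ACATCGTTCTGTCGTCCGCCACGAAGGCTAGTCCAGCTAAATTGCAACATCGGCACATCATTTA-3'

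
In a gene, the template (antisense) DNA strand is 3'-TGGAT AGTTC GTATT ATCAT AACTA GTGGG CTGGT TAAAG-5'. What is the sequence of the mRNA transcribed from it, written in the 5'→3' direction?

5′-ACCUAUCAAGCAUAAUAGUAUUGAUCACCCGACCAAUUUC-3′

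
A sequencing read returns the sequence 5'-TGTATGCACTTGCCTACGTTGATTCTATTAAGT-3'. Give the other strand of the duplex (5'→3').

5'-ACTTAATAGAATCAACGTAGGCAAGTGCATACA-3'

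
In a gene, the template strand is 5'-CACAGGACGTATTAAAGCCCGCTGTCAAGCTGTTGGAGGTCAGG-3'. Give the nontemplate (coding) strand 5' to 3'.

The coding strand is complementary and antiparallel to the template: take the complement (A↔T, G↔C) and reverse.

5'-CCTGACCTCCAACAGCTTGACAGCGGGCTTTAATACGTCCTGTG-3'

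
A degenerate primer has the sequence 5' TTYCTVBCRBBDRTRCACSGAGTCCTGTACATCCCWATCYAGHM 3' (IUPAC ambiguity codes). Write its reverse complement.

5'-KDCTRGATWGGGATGTACAGGACTCSGTGYAYHVVYGVBAGRAA-3'

Standard pairs A↔T, G↔C; ambiguity codes pair R↔Y, M↔K, W↔W, S↔S, B↔V, D↔H. Complement (AARGABVGYVVHYAYGTGSCTCAGGACATGTAGGGWTAGRTCDK), then reverse for 5'→3'.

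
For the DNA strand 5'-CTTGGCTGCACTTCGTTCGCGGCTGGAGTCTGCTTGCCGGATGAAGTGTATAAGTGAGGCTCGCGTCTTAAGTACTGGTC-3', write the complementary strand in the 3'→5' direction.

3′-GAACCGACGTGAAGCAAGCGCCGACCTCAGACGAACGGCCTACTTCACATATTCACTCCGAGCGCAGAATTCATGACCAG-5′

Base-pairing A↔T, G↔C gives the complement. The complementary strand is antiparallel, so paired with a 5'→3' strand it runs 3'→5'.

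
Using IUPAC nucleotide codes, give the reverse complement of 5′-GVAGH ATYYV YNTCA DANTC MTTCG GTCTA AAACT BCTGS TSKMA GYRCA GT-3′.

Standard pairs A↔T, G↔C; ambiguity codes pair R↔Y, M↔K, S↔S, B↔V, D↔H, N↔N. Complement (CBTCDTARRBRNAGTHTNAGKAAGCCAGATTTTGAVGACSASMKTCRYGTCA), then reverse for 5'→3'.

5'-ACTGYRCTKMSASCAGVAGTTTTAGACCGAAKGANTHTGANRBRRATDCTBC-3'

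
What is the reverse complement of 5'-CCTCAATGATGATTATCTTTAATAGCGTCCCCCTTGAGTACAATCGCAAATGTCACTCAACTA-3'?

Complement each base (A↔T, G↔C): GGAGTTACTACTAATAGAAATTATCGCAGGGGGAACTCATGTTAGCGTTTACAGTGAGTTGAT. Then reverse.

5'-TAGTTGAGTGACATTTGCGATTGTACTCAAGGGGGACGCTATTAAAGATAATCATCATTGAGG-3'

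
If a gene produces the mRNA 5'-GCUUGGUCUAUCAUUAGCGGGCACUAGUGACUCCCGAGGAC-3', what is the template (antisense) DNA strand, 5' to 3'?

Replace U with T to get the coding DNA strand: GCTTGGTCTATCATTAGCGGGCACTAGTGACTCCCGAGGAC. The template strand is its reverse complement (complement CGAACCAGATAGTAATCGCCCGTGATCACTGAGGGCTCCTG, then reverse).

5'-GTCCTCGGGAGTCACTAGTGCCCGCTAATGATAGACCAAGC-3'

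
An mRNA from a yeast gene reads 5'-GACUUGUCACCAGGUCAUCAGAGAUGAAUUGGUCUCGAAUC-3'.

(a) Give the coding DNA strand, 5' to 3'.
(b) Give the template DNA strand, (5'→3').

(a) The coding strand matches the mRNA with U→T.
(b) The template strand is the reverse complement of the coding strand.

(a) 5'-GACTTGTCACCAGGTCATCAGAGATGAATTGGTCTCGAATC-3'
(b) 5'-GATTCGAGACCAATTCATCTCTGATGACCTGGTGACAAGTC-3'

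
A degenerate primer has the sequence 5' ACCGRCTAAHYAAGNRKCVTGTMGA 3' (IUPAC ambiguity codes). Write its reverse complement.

5'-TCKACABGMYNCTTRDTTAGYCGGT-3'

Standard pairs A↔T, G↔C; ambiguity codes pair R↔Y, M↔K, H↔D, V↔B, N↔N. Complement (TGGCYGATTDRTTCNYMGBACAKCT), then reverse for 5'→3'.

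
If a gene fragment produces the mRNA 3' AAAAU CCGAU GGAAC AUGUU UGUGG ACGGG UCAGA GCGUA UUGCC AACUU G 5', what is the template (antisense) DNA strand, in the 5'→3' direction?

Written 5'→3' the mRNA is GUUCAACCGUUAUGCGAGACUGGGCAGGUGUUUGUACAAGGUAGCCUAAAA, so the coding DNA strand is GTTCAACCGTTATGCGAGACTGGGCAGGTGTTTGTACAAGGTAGCCTAAAA. The template is its reverse complement.

5'-TTTTAGGCTACCTTGTACAAACACCTGCCCAGTCTCGCATAACGGTTGAAC-3'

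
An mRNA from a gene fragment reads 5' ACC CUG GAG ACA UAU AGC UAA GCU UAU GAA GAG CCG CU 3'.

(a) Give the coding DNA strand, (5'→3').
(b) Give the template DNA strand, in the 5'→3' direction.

(a) 5'-ACCCTGGAGACATATAGCTAAGCTTATGAAGAGCCGCT-3'
(b) 5'-AGCGGCTCTTCATAAGCTTAGCTATATGTCTCCAGGGT-3'

(a) The coding strand matches the mRNA with U→T.
(b) The template strand is the reverse complement of the coding strand.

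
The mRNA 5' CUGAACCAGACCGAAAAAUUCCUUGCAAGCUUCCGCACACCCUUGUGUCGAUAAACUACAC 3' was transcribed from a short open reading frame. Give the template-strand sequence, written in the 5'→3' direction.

5'-GTGTAGTTTATCGACACAAGGGTGTGCGGAAGCTTGCAAGGAATTTTTCGGTCTGGTTCAG-3'

Replace U with T to get the coding DNA strand: CTGAACCAGACCGAAAAATTCCTTGCAAGCTTCCGCACACCCTTGTGTCGATAAACTACAC. The template strand is its reverse complement (complement GACTTGGTCTGGCTTTTTAAGGAACGTTCGAAGGCGTGTGGGAACACAGCTATTTGATGTG, then reverse).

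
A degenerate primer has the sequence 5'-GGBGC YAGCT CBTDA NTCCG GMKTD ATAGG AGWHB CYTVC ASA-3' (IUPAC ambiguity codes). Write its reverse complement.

Standard pairs A↔T, G↔C; ambiguity codes pair Y↔R, M↔K, W↔W, S↔S, B↔V, D↔H, N↔N. Complement (CCVCGRTCGAGVAHTNAGGCCKMAHTATCCTCWDVGRABGTST), then reverse for 5'→3'.

5'-TSTGBARGVDWCTCCTATHAMKCCGGANTHAVGAGCTRGCVCC-3'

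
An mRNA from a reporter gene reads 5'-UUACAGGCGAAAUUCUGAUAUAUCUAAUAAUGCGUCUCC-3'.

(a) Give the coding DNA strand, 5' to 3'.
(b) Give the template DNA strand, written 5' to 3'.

(a) 5′-TTACAGGCGAAATTCTGATATATCTAATAATGCGTCTCC-3′
(b) 5'-GGAGACGCATTATTAGATATATCAGAATTTCGCCTGTAA-3'

(a) The coding strand matches the mRNA with U→T.
(b) The template strand is the reverse complement of the coding strand.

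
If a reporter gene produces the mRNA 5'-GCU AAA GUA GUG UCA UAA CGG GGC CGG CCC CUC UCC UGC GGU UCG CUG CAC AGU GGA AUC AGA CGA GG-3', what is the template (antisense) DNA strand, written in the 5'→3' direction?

5'-CCTCGTCTGATTCCACTGTGCAGCGAACCGCAGGAGAGGGGCCGGCCCCGTTATGACACTACTTTAGC-3'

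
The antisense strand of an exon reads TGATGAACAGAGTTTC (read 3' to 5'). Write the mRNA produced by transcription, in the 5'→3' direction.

5'-ACUACUUGUCUCAAAG-3'

Reading the template 3'→5' as shown, RNA polymerase pairs each base (A→U, T→A, G↔C) to build mRNA 5'→3' directly.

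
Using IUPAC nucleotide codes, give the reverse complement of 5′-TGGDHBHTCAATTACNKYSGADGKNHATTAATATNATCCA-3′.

5′-TGGATNATATTAATDNMCHTCSRMNGTAATTGADVDHCCA-3′

Standard pairs A↔T, G↔C; ambiguity codes pair Y↔R, K↔M, S↔S, B↔V, D↔H, N↔N. Complement (ACCHDVDAGTTAATGNMRSCTHCMNDTAATTATANTAGGT), then reverse for 5'→3'.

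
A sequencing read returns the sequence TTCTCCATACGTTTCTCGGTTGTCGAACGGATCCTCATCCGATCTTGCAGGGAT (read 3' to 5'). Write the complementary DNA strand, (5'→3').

5'-AAGAGGTATGCAAAGAGCCAACAGCTTGCCTAGGAGTAGGCTAGAACGTCCCTA-3'

The strand is given 3'→5', so its complement runs 5'→3' in the same left-to-right order: pair each base A↔T, G↔C.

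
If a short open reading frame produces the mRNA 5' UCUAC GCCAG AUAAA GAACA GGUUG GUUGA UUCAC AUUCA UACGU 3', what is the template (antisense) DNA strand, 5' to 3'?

5′-ACGTATGAATGTGAATCAACCAACCTGTTCTTTATCTGGCGTAGA-3′

Replace U with T to get the coding DNA strand: TCTACGCCAGATAAAGAACAGGTTGGTTGATTCACATTCATACGT. The template strand is its reverse complement (complement AGATGCGGTCTATTTCTTGTCCAACCAACTAAGTGTAAGTATGCA, then reverse).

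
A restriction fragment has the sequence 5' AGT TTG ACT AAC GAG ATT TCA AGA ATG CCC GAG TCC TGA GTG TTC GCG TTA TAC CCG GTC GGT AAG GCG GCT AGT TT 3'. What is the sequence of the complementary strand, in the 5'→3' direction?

5'-AAACTAGCCGCCTTACCGACCGGGTATAACGCGAACACTCAGGACTCGGGCATTCTTGAAATCTCGTTAGTCAAACT-3'

The complement of AGTTTGACTAACGAGATTTCAAGAATGCCCGAGTCCTGAGTGTTCGCGTTATACCCGGTCGGTAAGGCGGCTAGTTT is TCAAACTGATTGCTCTAAAGTTCTTACGGGCTCAGGACTCACAAGCGCAATATGGGCCAGCCATTCCGCCGATCAAA (A↔T, G↔C). DNA strands are antiparallel, so the complementary strand runs 3'→5'; reversing gives the 5'→3' form.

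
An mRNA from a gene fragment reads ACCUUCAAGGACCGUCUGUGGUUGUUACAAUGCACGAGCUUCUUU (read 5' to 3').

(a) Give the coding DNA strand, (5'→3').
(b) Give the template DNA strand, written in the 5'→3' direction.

(a) 5′-ACCTTCAAGGACCGTCTGTGGTTGTTACAATGCACGAGCTTCTTT-3′
(b) 5'-AAAGAAGCTCGTGCATTGTAACAACCACAGACGGTCCTTGAAGGT-3'

(a) The coding strand matches the mRNA with U→T.
(b) The template strand is the reverse complement of the coding strand.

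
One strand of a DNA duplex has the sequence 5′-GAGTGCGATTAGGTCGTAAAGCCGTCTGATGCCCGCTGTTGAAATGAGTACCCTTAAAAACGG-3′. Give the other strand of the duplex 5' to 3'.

5′-CCGTTTTTAAGGGTACTCATTTCAACAGCGGGCATCAGACGGCTTTACGACCTAATCGCACTC-3′

The complement of GAGTGCGATTAGGTCGTAAAGCCGTCTGATGCCCGCTGTTGAAATGAGTACCCTTAAAAACGG is CTCACGCTAATCCAGCATTTCGGCAGACTACGGGCGACAACTTTACTCATGGGAATTTTTGCC (A↔T, G↔C). DNA strands are antiparallel, so the complementary strand runs 3'→5'; reversing gives the 5'→3' form.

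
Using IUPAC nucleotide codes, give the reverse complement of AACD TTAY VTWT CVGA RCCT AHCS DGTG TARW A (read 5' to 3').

Standard pairs A↔T, G↔C; ambiguity codes pair R↔Y, W↔W, S↔S, D↔H, V↔B. Complement (TTGHAATRBAWAGBCTYGGATDGSHCACATYWT), then reverse for 5'→3'.

5'-TWYTACACHSGDTAGGYTCBGAWABRTAAHGTT-3'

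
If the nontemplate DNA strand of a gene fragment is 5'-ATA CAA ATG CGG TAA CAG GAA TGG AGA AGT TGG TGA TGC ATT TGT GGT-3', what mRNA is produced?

5'-AUACAAAUGCGGUAACAGGAAUGGAGAAGUUGGUGAUGCAUUUGUGGU-3'

mRNA has the coding-strand sequence with U in place of T.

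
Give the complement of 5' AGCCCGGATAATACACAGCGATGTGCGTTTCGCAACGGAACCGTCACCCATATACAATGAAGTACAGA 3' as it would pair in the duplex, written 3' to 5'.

3′-TCGGGCCTATTATGTGTCGCTACACGCAAAGCGTTGCCTTGGCAGTGGGTATATGTTACTTCATGTCT-5′

Base-pairing A↔T, G↔C gives the complement. The complementary strand is antiparallel, so paired with a 5'→3' strand it runs 3'→5'.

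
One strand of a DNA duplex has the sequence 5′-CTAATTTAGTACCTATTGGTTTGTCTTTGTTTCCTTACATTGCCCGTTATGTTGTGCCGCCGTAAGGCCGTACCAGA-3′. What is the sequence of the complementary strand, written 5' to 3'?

5'-TCTGGTACGGCCTTACGGCGGCACAACATAACGGGCAATGTAAGGAAACAAAGACAAACCAATAGGTACTAAATTAG-3'

Pairing A↔T and G↔C gives GATTAAATCATGGATAACCAAACAGAAACAAAGGAATGTAACGGGCAATACAACACGGCGGCATTCCGGCATGGTCT, running 3'→5'. Reverse for the 5'→3' convention.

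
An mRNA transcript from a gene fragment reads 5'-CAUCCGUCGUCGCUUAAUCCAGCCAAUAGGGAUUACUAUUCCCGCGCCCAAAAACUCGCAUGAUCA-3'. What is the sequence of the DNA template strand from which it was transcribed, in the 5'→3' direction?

Replace U with T to get the coding DNA strand: CATCCGTCGTCGCTTAATCCAGCCAATAGGGATTACTATTCCCGCGCCCAAAAACTCGCATGATCA. The template strand is its reverse complement (complement GTAGGCAGCAGCGAATTAGGTCGGTTATCCCTAATGATAAGGGCGCGGGTTTTTGAGCGTACTAGT, then reverse).

5'-TGATCATGCGAGTTTTTGGGCGCGGGAATAGTAATCCCTATTGGCTGGATTAAGCGACGACGGATG-3'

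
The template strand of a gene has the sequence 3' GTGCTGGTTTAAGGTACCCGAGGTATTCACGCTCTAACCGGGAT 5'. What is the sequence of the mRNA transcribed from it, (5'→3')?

Reading the template 3'→5' as shown, RNA polymerase pairs each base (A→U, T→A, G↔C) to build mRNA 5'→3' directly.

5′-CACGACCAAAUUCCAUGGGCUCCAUAAGUGCGAGAUUGGCCCUA-3′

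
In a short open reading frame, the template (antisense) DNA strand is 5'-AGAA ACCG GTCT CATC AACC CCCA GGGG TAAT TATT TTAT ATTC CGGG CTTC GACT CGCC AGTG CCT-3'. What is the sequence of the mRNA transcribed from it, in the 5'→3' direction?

5'-AGGCACUGGCGAGUCGAAGCCCGGAAUAUAAAAUAAUUACCCCUGGGGGUUGAUGAGACCGGUUUCU-3'

RNA polymerase reads the template 3'→5' and synthesizes mRNA 5'→3' by base-pairing (A→U, T→A, G↔C). The complement of the template is TCTTTGGCCAGAGTAGTTGGGGGTCCCCATTAATAAAATATAAGGCCCGAAGCTGAGCGGTCACGGA; antiparallel, so 5'→3' the coding strand is AGGCACTGGCGAGTCGAAGCCCGGAATATAAAATAATTACCCCTGGGGGTTGATGAGACCGGTTTCT. Replace T with U for the mRNA.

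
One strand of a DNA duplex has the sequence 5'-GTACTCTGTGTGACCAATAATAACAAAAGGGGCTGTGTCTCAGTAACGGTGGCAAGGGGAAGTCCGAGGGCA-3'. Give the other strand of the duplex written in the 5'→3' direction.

Pairing A↔T and G↔C gives CATGAGACACACTGGTTATTATTGTTTTCCCCGACACAGAGTCATTGCCACCGTTCCCCTTCAGGCTCCCGT, running 3'→5'. Reverse for the 5'→3' convention.

5′-TGCCCTCGGACTTCCCCTTGCCACCGTTACTGAGACACAGCCCCTTTTGTTATTATTGGTCACACAGAGTAC-3′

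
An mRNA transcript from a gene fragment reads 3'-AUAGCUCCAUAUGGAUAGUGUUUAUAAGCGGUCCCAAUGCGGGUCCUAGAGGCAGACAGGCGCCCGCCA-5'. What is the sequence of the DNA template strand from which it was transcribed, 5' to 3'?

5'-TATCGAGGTATACCTATCACAAATATTCGCCAGGGTTACGCCCAGGATCTCCGTCTGTCCGCGGGCGGT-3'

Written 5'→3' the mRNA is ACCGCCCGCGGACAGACGGAGAUCCUGGGCGUAACCCUGGCGAAUAUUUGUGAUAGGUAUACCUCGAUA, so the coding DNA strand is ACCGCCCGCGGACAGACGGAGATCCTGGGCGTAACCCTGGCGAATATTTGTGATAGGTATACCTCGATA. The template is its reverse complement.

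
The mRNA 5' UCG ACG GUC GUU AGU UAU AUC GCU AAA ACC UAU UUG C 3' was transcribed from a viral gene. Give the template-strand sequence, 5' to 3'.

Replace U with T to get the coding DNA strand: TCGACGGTCGTTAGTTATATCGCTAAAACCTATTTGC. The template strand is its reverse complement (complement AGCTGCCAGCAATCAATATAGCGATTTTGGATAAACG, then reverse).

5'-GCAAATAGGTTTTAGCGATATAACTAACGACCGTCGA-3'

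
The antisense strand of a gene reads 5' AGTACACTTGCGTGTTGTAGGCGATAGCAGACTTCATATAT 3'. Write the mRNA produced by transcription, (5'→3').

RNA polymerase reads the template 3'→5' and synthesizes mRNA 5'→3' by base-pairing (A→U, T→A, G↔C). The complement of the template is TCATGTGAACGCACAACATCCGCTATCGTCTGAAGTATATA; antiparallel, so 5'→3' the coding strand is ATATATGAAGTCTGCTATCGCCTACAACACGCAAGTGTACT. Replace T with U for the mRNA.

5'-AUAUAUGAAGUCUGCUAUCGCCUACAACACGCAAGUGUACU-3'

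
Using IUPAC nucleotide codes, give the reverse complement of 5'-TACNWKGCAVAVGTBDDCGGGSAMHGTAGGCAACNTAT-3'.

5′-ATANGTTGCCTACDKTSCCCGHHVACBTBTGCMWNGTA-3′

Standard pairs A↔T, G↔C; ambiguity codes pair M↔K, W↔W, S↔S, B↔V, D↔H, N↔N. Complement (ATGNWMCGTBTBCAVHHGCCCSTKDCATCCGTTGNATA), then reverse for 5'→3'.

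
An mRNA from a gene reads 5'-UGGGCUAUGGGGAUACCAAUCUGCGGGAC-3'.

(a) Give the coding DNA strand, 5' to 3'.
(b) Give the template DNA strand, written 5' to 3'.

(a) The coding strand matches the mRNA with U→T.
(b) The template strand is the reverse complement of the coding strand.

(a) 5'-TGGGCTATGGGGATACCAATCTGCGGGAC-3'
(b) 5'-GTCCCGCAGATTGGTATCCCCATAGCCCA-3'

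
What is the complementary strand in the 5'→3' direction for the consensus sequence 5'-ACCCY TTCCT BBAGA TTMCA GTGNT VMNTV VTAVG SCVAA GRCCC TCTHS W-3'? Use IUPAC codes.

5'-WSDAGAGGGYCTTBGSCBTABBANKBANCACTGKAATCTVVAGGAARGGGT-3'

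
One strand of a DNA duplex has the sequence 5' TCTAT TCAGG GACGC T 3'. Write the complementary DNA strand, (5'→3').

5'-AGCGTCCCTGAATAGA-3'

Pairing A↔T and G↔C gives AGATAAGTCCCTGCGA, running 3'→5'. Reverse for the 5'→3' convention.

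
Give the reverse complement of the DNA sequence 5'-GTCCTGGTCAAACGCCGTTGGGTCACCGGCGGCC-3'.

5'-GGCCGCCGGTGACCCAACGGCGTTTGACCAGGAC-3'

Complement each base (A↔T, G↔C): CAGGACCAGTTTGCGGCAACCCAGTGGCCGCCGG. Then reverse.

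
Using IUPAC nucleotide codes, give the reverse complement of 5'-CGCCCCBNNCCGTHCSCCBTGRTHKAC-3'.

5'-GTMDAYCAVGGSGDACGGNNVGGGGCG-3'

Standard pairs A↔T, G↔C; ambiguity codes pair R↔Y, K↔M, S↔S, B↔V, H↔D, N↔N. Complement (GCGGGGVNNGGCADGSGGVACYADMTG), then reverse for 5'→3'.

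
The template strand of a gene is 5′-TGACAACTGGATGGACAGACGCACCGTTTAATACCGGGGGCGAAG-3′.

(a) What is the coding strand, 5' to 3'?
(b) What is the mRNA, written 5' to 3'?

(a) 5'-CTTCGCCCCCGGTATTAAACGGTGCGTCTGTCCATCCAGTTGTCA-3'
(b) 5'-CUUCGCCCCCGGUAUUAAACGGUGCGUCUGUCCAUCCAGUUGUCA-3'

(a) The coding strand is the reverse complement of the template: complement ACTGTTGACCTACCTGTCTGCGTGGCAAATTATGGCCCCCGCTTC, then reverse.
(b) mRNA has the coding-strand sequence with T→U.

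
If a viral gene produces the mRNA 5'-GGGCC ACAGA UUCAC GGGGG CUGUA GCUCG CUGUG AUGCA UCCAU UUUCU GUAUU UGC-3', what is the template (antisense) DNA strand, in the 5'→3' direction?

Replace U with T to get the coding DNA strand: GGGCCACAGATTCACGGGGGCTGTAGCTCGCTGTGATGCATCCATTTTCTGTATTTGC. The template strand is its reverse complement (complement CCCGGTGTCTAAGTGCCCCCGACATCGAGCGACACTACGTAGGTAAAAGACATAAACG, then reverse).

5′-GCAAATACAGAAAATGGATGCATCACAGCGAGCTACAGCCCCCGTGAATCTGTGGCCC-3′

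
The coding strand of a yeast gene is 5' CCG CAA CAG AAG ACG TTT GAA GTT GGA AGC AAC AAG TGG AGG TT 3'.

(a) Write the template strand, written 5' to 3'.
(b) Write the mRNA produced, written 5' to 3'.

(a) The template strand is the reverse complement of the coding strand: complement GGCGTTGTCTTCTGCAAACTTCAACCTTCGTTGTTCACCTCCAA, then reverse.
(b) mRNA matches the coding strand with T→U.

(a) 5′-AACCTCCACTTGTTGCTTCCAACTTCAAACGTCTTCTGTTGCGG-3′
(b) 5'-CCGCAACAGAAGACGUUUGAAGUUGGAAGCAACAAGUGGAGGUU-3'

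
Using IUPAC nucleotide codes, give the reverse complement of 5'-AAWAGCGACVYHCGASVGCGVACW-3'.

Standard pairs A↔T, G↔C; ambiguity codes pair Y↔R, W↔W, S↔S, H↔D, V↔B. Complement (TTWTCGCTGBRDGCTSBCGCBTGW), then reverse for 5'→3'.

5'-WGTBCGCBSTCGDRBGTCGCTWTT-3'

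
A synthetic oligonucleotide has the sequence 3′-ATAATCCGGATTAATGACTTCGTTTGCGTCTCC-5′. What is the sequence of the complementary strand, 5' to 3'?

The strand is given 3'→5', so its complement runs 5'→3' in the same left-to-right order: pair each base A↔T, G↔C.

5′-TATTAGGCCTAATTACTGAAGCAAACGCAGAGG-3′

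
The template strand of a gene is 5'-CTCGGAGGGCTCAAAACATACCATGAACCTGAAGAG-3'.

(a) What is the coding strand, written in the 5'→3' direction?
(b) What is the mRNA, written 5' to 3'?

(a) 5'-CTCTTCAGGTTCATGGTATGTTTTGAGCCCTCCGAG-3'
(b) 5'-CUCUUCAGGUUCAUGGUAUGUUUUGAGCCCUCCGAG-3'

(a) The coding strand is the reverse complement of the template: complement GAGCCTCCCGAGTTTTGTATGGTACTTGGACTTCTC, then reverse.
(b) mRNA has the coding-strand sequence with T→U.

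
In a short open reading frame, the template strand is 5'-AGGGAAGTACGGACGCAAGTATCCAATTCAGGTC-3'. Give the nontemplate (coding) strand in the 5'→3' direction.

The coding strand is complementary and antiparallel to the template: take the complement (A↔T, G↔C) and reverse.

5'-GACCTGAATTGGATACTTGCGTCCGTACTTCCCT-3'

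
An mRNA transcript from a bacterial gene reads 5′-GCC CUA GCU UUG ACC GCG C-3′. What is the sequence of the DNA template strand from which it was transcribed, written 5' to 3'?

Replace U with T to get the coding DNA strand: GCCCTAGCTTTGACCGCGC. The template strand is its reverse complement (complement CGGGATCGAAACTGGCGCG, then reverse).

5'-GCGCGGTCAAAGCTAGGGC-3'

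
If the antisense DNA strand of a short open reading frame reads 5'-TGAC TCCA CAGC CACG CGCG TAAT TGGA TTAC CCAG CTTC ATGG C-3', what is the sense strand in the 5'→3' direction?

5'-GCCATGAAGCTGGGTAATCCAATTACGCGCGTGGCTGTGGAGTCA-3'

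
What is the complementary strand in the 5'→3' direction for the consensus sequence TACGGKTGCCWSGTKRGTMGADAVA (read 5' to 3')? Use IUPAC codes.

Standard pairs A↔T, G↔C; ambiguity codes pair R↔Y, M↔K, W↔W, S↔S, D↔H, V↔B. Complement (ATGCCMACGGWSCAMYCAKCTHTBT), then reverse for 5'→3'.

5′-TBTHTCKACYMACSWGGCAMCCGTA-3′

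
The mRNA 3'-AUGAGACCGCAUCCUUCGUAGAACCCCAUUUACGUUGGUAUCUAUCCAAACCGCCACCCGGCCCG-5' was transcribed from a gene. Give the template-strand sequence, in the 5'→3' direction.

Written 5'→3' the mRNA is GCCCGGCCCACCGCCAAACCUAUCUAUGGUUGCAUUUACCCCAAGAUGCUUCCUACGCCAGAGUA, so the coding DNA strand is GCCCGGCCCACCGCCAAACCTATCTATGGTTGCATTTACCCCAAGATGCTTCCTACGCCAGAGTA. The template is its reverse complement.

5'-TACTCTGGCGTAGGAAGCATCTTGGGGTAAATGCAACCATAGATAGGTTTGGCGGTGGGCCGGGC-3'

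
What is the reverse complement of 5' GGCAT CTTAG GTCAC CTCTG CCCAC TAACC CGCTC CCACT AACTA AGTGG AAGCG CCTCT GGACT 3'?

5'-AGTCCAGAGGCGCTTCCACTTAGTTAGTGGGAGCGGGTTAGTGGGCAGAGGTGACCTAAGATGCC-3'

Complement each base (A↔T, G↔C): CCGTAGAATCCAGTGGAGACGGGTGATTGGGCGAGGGTGATTGATTCACCTTCGCGGAGACCTGA. Then reverse.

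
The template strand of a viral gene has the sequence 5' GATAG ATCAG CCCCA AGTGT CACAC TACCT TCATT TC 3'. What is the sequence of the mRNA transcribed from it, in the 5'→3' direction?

RNA polymerase reads the template 3'→5' and synthesizes mRNA 5'→3' by base-pairing (A→U, T→A, G↔C). The complement of the template is CTATCTAGTCGGGGTTCACAGTGTGATGGAAGTAAAG; antiparallel, so 5'→3' the coding strand is GAAATGAAGGTAGTGTGACACTTGGGGCTGATCTATC. Replace T with U for the mRNA.

5'-GAAAUGAAGGUAGUGUGACACUUGGGGCUGAUCUAUC-3'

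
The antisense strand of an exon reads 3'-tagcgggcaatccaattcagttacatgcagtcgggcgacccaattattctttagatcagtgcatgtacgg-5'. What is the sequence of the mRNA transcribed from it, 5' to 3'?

Reading the template 3'→5' as shown, RNA polymerase pairs each base (A→U, T→A, G↔C) to build mRNA 5'→3' directly.

5'-AUCGCCCGUUAGGUUAAGUCAAUGUACGUCAGCCCGCUGGGUUAAUAAGAAAUCUAGUCACGUACAUGCC-3'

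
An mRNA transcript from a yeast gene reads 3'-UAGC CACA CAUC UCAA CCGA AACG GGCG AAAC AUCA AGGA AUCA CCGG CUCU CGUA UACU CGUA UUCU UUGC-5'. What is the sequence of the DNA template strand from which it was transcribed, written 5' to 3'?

5'-ATCGGTGTGTAGAGTTGGCTTTGCCCGCTTTGTAGTTCCTTAGTGGCCGAGAGCATATGAGCATAAGAAACG-3'

Written 5'→3' the mRNA is CGUUUCUUAUGCUCAUAUGCUCUCGGCCACUAAGGAACUACAAAGCGGGCAAAGCCAACUCUACACACCGAU, so the coding DNA strand is CGTTTCTTATGCTCATATGCTCTCGGCCACTAAGGAACTACAAAGCGGGCAAAGCCAACTCTACACACCGAT. The template is its reverse complement.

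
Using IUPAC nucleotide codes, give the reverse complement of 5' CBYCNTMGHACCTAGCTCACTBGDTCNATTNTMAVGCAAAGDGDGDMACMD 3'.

5'-HKGTKHCHCHCTTTGCBTKANAATNGAHCVAGTGAGCTAGGTDCKANGRVG-3'

Standard pairs A↔T, G↔C; ambiguity codes pair Y↔R, M↔K, B↔V, D↔H, N↔N. Complement (GVRGNAKCDTGGATCGAGTGAVCHAGNTAANAKTBCGTTTCHCHCHKTGKH), then reverse for 5'→3'.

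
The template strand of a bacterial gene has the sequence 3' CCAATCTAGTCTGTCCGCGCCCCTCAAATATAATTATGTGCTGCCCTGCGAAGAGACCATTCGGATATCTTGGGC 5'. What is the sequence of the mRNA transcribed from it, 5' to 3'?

5'-GGUUAGAUCAGACAGGCGCGGGGAGUUUAUAUUAAUACACGACGGGACGCUUCUCUGGUAAGCCUAUAGAACCCG-3'

Reading the template 3'→5' as shown, RNA polymerase pairs each base (A→U, T→A, G↔C) to build mRNA 5'→3' directly.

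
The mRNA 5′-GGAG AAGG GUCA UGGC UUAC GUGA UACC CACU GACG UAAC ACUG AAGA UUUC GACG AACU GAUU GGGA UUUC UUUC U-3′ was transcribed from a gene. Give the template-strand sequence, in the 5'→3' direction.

Replace U with T to get the coding DNA strand: GGAGAAGGGTCATGGCTTACGTGATACCCACTGACGTAACACTGAAGATTTCGACGAACTGATTGGGATTTCTTTCT. The template strand is its reverse complement (complement CCTCTTCCCAGTACCGAATGCACTATGGGTGACTGCATTGTGACTTCTAAAGCTGCTTGACTAACCCTAAAGAAAGA, then reverse).

5′-AGAAAGAAATCCCAATCAGTTCGTCGAAATCTTCAGTGTTACGTCAGTGGGTATCACGTAAGCCATGACCCTTCTCC-3′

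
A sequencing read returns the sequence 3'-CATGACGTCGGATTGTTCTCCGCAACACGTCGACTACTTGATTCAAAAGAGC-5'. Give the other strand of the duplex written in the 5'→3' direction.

The strand is given 3'→5', so its complement runs 5'→3' in the same left-to-right order: pair each base A↔T, G↔C.

5'-GTACTGCAGCCTAACAAGAGGCGTTGTGCAGCTGATGAACTAAGTTTTCTCG-3'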